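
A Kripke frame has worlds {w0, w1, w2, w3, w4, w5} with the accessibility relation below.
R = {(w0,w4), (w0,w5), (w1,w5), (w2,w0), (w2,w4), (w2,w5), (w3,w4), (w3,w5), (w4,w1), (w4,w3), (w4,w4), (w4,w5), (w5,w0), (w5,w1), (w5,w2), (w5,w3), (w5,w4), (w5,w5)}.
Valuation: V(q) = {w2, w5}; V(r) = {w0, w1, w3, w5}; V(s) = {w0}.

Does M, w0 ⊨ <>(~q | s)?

At w0: <>(~q | s) requires ~q | s at some successor in {w4, w5}.
  ~q | s holds at w4, so <>(~q | s) is true at w0.

Yes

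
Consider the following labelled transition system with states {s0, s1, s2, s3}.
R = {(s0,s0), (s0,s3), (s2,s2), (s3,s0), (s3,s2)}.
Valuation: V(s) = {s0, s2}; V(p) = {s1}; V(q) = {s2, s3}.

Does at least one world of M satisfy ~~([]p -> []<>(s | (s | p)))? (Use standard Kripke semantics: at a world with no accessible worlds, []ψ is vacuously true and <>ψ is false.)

Yes

Recall that []ψ holds at a world iff ψ holds at every accessible world, and <>ψ holds iff ψ holds at some accessible world.
Let φ = ~~([]p -> []<>(s | (s | p))). Evaluate φ at each world:
  s0 (successors {s0, s3}): φ is true.
  s1 (successors ∅): φ is true.
  s2 (successors {s2}): φ is true.
  s3 (successors {s0, s2}): φ is true.
Detail at s0 (witness):
  At s0: ~([]p -> []<>(s | (s | p))) is false, so ~~([]p -> []<>(s | (s | p))) is true.
    At s0: []p -> []<>(s | (s | p)) is true, so ~([]p -> []<>(s | (s | p))) is false.
      At s0: []p is false, []<>(s | (s | p)) is true, so []p -> []<>(s | (s | p)) is true.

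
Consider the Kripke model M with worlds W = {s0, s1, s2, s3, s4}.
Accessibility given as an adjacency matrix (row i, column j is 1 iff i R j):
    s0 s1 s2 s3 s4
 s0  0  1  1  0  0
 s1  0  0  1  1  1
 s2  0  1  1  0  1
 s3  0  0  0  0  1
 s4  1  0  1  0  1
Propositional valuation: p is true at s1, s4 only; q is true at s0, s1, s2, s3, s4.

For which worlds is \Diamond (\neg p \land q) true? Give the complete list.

Let φ = \Diamond (\neg p \land q). Evaluate φ at each world:
  s0 (successors {s1, s2}): φ is true.
  s1 (successors {s2, s3, s4}): φ is true.
  s2 (successors {s1, s2, s4}): φ is true.
  s3 (successors {s4}): φ is false.
  s4 (successors {s0, s2, s4}): φ is true.
For instance, at s3:
  At s3: \Diamond (\neg p \land q) requires \neg p \land q at some successor in {s4}.
    At s4: \neg p \land q is false.
  So \Diamond (\neg p \land q) is false at s3.
Satisfying worlds: {s0, s1, s2, s4}

s0, s1, s2, s4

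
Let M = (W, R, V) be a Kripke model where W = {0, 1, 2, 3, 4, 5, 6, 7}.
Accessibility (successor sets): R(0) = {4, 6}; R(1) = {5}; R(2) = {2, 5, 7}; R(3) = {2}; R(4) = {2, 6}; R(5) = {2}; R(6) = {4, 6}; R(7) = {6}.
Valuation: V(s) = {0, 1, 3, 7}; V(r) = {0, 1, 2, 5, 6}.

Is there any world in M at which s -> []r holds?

Yes

Recall that []ψ holds at a world iff ψ holds at every accessible world, and <>ψ holds iff ψ holds at some accessible world.
Let φ = s -> []r. Evaluate φ at each world:
  0 (successors {4, 6}): φ is false.
  1 (successors {5}): φ is true.
  2 (successors {2, 5, 7}): φ is true.
  3 (successors {2}): φ is true.
  4 (successors {2, 6}): φ is true.
  5 (successors {2}): φ is true.
  6 (successors {4, 6}): φ is true.
  7 (successors {6}): φ is true.
Detail at 1 (witness):
  At 1: s is true, []r is true, so s -> []r is true.
    At 1: []r requires r at every successor {5}.
      At 5: r is true.
    So []r is true at 1.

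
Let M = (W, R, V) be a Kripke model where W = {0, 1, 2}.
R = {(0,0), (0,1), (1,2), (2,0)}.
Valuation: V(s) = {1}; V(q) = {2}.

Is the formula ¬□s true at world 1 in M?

At 1: □s is false, so ¬□s is true.
  At 1: □s requires s at every successor {2}.
    s fails at 2, so □s is false at 1.

Yes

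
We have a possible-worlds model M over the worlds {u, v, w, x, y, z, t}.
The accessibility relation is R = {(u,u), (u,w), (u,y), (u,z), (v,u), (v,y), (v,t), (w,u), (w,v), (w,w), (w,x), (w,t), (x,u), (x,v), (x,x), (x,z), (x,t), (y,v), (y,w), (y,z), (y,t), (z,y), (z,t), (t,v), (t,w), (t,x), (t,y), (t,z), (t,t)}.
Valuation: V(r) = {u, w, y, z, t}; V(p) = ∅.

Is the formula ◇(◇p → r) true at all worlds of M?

Yes

Recall that ◇ψ holds at a world iff ψ holds at some accessible world.
Let φ = ◇(◇p → r). Evaluate φ at each world:
  u (successors {u, w, y, z}): φ is true.
  v (successors {u, y, t}): φ is true.
  w (successors {u, v, w, x, t}): φ is true.
  x (successors {u, v, x, z, t}): φ is true.
  y (successors {v, w, z, t}): φ is true.
  z (successors {y, t}): φ is true.
  t (successors {v, w, x, y, z, t}): φ is true.
For instance, at u:
  At u: ◇(◇p → r) requires ◇p → r at some successor in {u, w, y, z}.
    ◇p → r holds at u, so ◇(◇p → r) is true at u.
      At u: ◇p is false, r is true, so ◇p → r is true.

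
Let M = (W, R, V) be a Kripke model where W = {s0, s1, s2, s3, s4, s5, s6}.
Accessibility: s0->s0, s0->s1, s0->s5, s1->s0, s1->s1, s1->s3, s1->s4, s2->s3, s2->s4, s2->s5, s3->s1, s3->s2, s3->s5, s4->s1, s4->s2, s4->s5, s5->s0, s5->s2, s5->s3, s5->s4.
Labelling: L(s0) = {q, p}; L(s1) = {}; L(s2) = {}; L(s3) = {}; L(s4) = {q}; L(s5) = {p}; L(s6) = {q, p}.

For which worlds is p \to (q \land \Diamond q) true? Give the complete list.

s0, s1, s2, s3, s4

Recall that \Diamond ψ holds at a world iff ψ holds at some accessible world.
Let φ = p \to (q \land \Diamond q). Evaluate φ at each world:
  s0 (successors {s0, s1, s5}): φ is true.
  s1 (successors {s0, s1, s3, s4}): φ is true.
  s2 (successors {s3, s4, s5}): φ is true.
  s3 (successors {s1, s2, s5}): φ is true.
  s4 (successors {s1, s2, s5}): φ is true.
  s5 (successors {s0, s2, s3, s4}): φ is false.
  s6 (successors ∅): φ is false.
For instance, at s5:
  At s5: p is true, q \land \Diamond q is false, so p \to (q \land \Diamond q) is false.
    At s5: q is false, \Diamond q is true, so q \land \Diamond q is false.
      At s5: \Diamond q requires q at some successor in {s0, s2, s3, s4}.
        q holds at s0, so \Diamond q is true at s5.
Satisfying worlds: {s0, s1, s2, s3, s4}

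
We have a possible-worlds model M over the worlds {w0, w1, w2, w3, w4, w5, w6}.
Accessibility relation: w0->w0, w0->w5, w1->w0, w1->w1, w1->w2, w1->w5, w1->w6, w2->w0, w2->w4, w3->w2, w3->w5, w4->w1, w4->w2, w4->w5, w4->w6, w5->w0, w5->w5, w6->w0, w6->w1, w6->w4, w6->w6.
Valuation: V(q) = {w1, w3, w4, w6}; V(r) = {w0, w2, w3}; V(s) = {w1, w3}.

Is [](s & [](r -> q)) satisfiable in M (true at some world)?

No

Let φ = [](s & [](r -> q)). Evaluate φ at each world:
  w0 (successors {w0, w5}): φ is false.
  w1 (successors {w0, w1, w2, w5, w6}): φ is false.
  w2 (successors {w0, w4}): φ is false.
  w3 (successors {w2, w5}): φ is false.
  w4 (successors {w1, w2, w5, w6}): φ is false.
  w5 (successors {w0, w5}): φ is false.
  w6 (successors {w0, w1, w4, w6}): φ is false.
For instance, at w3:
  At w3: [](s & [](r -> q)) requires s & [](r -> q) at every successor {w2, w5}.
    s & [](r -> q) fails at w2, so [](s & [](r -> q)) is false at w3.
      At w2: s is false, [](r -> q) is false, so s & [](r -> q) is false.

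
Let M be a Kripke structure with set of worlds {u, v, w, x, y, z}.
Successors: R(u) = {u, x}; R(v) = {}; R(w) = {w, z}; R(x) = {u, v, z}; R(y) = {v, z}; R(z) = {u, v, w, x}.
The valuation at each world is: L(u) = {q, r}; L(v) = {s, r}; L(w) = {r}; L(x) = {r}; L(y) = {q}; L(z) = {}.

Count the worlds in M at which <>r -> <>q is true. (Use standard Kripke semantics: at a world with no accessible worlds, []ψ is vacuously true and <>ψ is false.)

Recall that <>ψ holds at a world iff ψ holds at some accessible world.
Let φ = <>r -> <>q. Evaluate φ at each world:
  u (successors {u, x}): φ is true.
  v (successors ∅): φ is true.
  w (successors {w, z}): φ is false.
  x (successors {u, v, z}): φ is true.
  y (successors {v, z}): φ is false.
  z (successors {u, v, w, x}): φ is true.
For instance, at y:
  At y: <>r is true, <>q is false, so <>r -> <>q is false.
    At y: <>r requires r at some successor in {v, z}.
      r holds at v, so <>r is true at y.
    At y: <>q requires q at some successor in {v, z}.
      At v: q is false.
      At z: q is false.
    So <>q is false at y.
Satisfying worlds: {u, v, x, z}

4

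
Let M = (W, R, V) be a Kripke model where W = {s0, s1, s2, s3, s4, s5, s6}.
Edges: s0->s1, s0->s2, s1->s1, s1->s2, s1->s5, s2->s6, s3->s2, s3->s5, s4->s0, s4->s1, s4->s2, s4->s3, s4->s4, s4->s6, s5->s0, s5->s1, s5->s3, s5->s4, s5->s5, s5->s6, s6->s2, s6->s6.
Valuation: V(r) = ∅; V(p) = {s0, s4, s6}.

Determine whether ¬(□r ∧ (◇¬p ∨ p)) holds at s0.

Yes

At s0: □r ∧ (◇¬p ∨ p) is false, so ¬(□r ∧ (◇¬p ∨ p)) is true.
  At s0: □r is false, ◇¬p ∨ p is true, so □r ∧ (◇¬p ∨ p) is false.
    At s0: □r requires r at every successor {s1, s2}.
      r fails at s1, so □r is false at s0.
    At s0: ◇¬p is true, p is true, so ◇¬p ∨ p is true.
      At s0: ◇¬p requires ¬p at some successor in {s1, s2}.
        ¬p holds at s1, so ◇¬p is true at s0.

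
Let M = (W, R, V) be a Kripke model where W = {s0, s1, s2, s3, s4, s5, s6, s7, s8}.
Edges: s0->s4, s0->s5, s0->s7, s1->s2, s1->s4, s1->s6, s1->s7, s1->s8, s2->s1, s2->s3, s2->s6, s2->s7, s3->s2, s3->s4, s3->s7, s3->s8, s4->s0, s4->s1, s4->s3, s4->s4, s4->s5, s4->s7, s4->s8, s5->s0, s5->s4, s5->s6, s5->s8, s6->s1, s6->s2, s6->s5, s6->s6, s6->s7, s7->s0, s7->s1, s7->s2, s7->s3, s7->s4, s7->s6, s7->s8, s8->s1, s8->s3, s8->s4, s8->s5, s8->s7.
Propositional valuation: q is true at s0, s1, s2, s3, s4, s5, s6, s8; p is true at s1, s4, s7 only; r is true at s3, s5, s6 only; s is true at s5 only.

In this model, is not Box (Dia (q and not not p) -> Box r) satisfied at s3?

Recall that Box ψ holds at a world iff ψ holds at every accessible world, and Dia ψ holds iff ψ holds at some accessible world.
At s3: Box (Dia (q and not not p) -> Box r) is false, so not Box (Dia (q and not not p) -> Box r) is true.
  At s3: Box (Dia (q and not not p) -> Box r) requires Dia (q and not not p) -> Box r at every successor {s2, s4, s7, s8}.
    Dia (q and not not p) -> Box r fails at s2, so Box (Dia (q and not not p) -> Box r) is false at s3.
      At s2: Dia (q and not not p) is true, Box r is false, so Dia (q and not not p) -> Box r is false.

Yes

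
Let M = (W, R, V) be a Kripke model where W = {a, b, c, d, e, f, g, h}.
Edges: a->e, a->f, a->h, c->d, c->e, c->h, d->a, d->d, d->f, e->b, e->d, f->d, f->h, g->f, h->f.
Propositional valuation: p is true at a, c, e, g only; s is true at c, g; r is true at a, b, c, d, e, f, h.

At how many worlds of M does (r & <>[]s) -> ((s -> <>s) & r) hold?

8

Let φ = (r & <>[]s) -> ((s -> <>s) & r). Evaluate φ at each world:
  a (successors {e, f, h}): φ is true.
  b (successors ∅): φ is true.
  c (successors {d, e, h}): φ is true.
  d (successors {a, d, f}): φ is true.
  e (successors {b, d}): φ is true.
  f (successors {d, h}): φ is true.
  g (successors {f}): φ is true.
  h (successors {f}): φ is true.
For instance, at a:
  At a: r & <>[]s is false, (s -> <>s) & r is true, so (r & <>[]s) -> ((s -> <>s) & r) is true.
    At a: r is true, <>[]s is false, so r & <>[]s is false.
      At a: <>[]s requires []s at some successor in {e, f, h}.
        At e: []s is false.
        At f: []s is false.
        At h: []s is false.
      So <>[]s is false at a.
    At a: s -> <>s is true, r is true, so (s -> <>s) & r is true.
      At a: s is false, <>s is false, so s -> <>s is true.
Satisfying worlds: {a, b, c, d, e, f, g, h}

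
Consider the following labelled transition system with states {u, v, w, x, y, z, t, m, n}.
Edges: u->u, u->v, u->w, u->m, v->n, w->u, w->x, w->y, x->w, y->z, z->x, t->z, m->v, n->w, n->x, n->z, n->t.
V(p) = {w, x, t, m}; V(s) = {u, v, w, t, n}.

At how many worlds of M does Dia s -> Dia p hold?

Let φ = Dia s -> Dia p. Evaluate φ at each world:
  u (successors {u, v, w, m}): φ is true.
  v (successors {n}): φ is false.
  w (successors {u, x, y}): φ is true.
  x (successors {w}): φ is true.
  y (successors {z}): φ is true.
  z (successors {x}): φ is true.
  t (successors {z}): φ is true.
  m (successors {v}): φ is false.
  n (successors {w, x, z, t}): φ is true.
For instance, at v:
  At v: Dia s is true, Dia p is false, so Dia s -> Dia p is false.
    At v: Dia s requires s at some successor in {n}.
      s holds at n, so Dia s is true at v.
    At v: Dia p requires p at some successor in {n}.
      At n: p is false.
    So Dia p is false at v.
Satisfying worlds: {u, w, x, y, z, t, n}

7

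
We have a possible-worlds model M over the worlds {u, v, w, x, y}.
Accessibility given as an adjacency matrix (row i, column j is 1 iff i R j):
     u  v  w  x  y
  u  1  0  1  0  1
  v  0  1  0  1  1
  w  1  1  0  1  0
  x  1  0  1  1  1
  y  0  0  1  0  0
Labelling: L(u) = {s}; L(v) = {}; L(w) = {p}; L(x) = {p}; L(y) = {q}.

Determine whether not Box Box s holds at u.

Yes

Recall that Box ψ holds at a world iff ψ holds at every accessible world, and Dia ψ holds iff ψ holds at some accessible world.
At u: Box Box s is false, so not Box Box s is true.
  At u: Box Box s requires Box s at every successor {u, w, y}.
    Box s fails at u, so Box Box s is false at u.
      At u: Box s requires s at every successor {u, w, y}.
        s fails at w, so Box s is false at u.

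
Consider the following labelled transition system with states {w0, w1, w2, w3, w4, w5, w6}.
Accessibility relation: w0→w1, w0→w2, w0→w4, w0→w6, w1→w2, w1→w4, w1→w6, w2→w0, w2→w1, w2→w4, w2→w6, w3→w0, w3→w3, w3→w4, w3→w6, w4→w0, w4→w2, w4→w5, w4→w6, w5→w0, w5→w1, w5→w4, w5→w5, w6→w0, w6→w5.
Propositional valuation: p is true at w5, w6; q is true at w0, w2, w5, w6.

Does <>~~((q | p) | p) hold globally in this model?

Yes

Let φ = <>~~((q | p) | p). Evaluate φ at each world:
  w0 (successors {w1, w2, w4, w6}): φ is true.
  w1 (successors {w2, w4, w6}): φ is true.
  w2 (successors {w0, w1, w4, w6}): φ is true.
  w3 (successors {w0, w3, w4, w6}): φ is true.
  w4 (successors {w0, w2, w5, w6}): φ is true.
  w5 (successors {w0, w1, w4, w5}): φ is true.
  w6 (successors {w0, w5}): φ is true.
For instance, at w5:
  At w5: <>~~((q | p) | p) requires ~~((q | p) | p) at some successor in {w0, w1, w4, w5}.
    ~~((q | p) | p) holds at w0, so <>~~((q | p) | p) is true at w5.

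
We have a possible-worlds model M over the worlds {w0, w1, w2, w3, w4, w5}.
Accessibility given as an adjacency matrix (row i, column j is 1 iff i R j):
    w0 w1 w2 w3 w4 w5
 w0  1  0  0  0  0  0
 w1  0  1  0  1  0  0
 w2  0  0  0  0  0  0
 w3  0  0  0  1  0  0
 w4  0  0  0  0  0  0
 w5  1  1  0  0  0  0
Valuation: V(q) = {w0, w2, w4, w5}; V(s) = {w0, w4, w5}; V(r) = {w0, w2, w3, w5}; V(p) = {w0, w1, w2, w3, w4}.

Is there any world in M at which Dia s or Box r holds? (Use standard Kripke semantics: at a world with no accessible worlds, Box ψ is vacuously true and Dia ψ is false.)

Let φ = Dia s or Box r. Evaluate φ at each world:
  w0 (successors {w0}): φ is true.
  w1 (successors {w1, w3}): φ is false.
  w2 (successors ∅): φ is true.
  w3 (successors {w3}): φ is true.
  w4 (successors ∅): φ is true.
  w5 (successors {w0, w1}): φ is true.
Detail at w0 (witness):
  At w0: Dia s is true, Box r is true, so Dia s or Box r is true.
    At w0: Dia s requires s at some successor in {w0}.
      s holds at w0, so Dia s is true at w0.
    At w0: Box r requires r at every successor {w0}.
      At w0: r is true.
    So Box r is true at w0.

Yes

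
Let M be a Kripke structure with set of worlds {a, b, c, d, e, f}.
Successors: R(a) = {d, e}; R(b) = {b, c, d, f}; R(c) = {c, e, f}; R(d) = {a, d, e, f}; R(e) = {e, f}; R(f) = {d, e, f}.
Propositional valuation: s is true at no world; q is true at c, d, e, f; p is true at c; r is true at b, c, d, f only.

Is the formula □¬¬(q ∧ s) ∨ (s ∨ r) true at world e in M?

At e: □¬¬(q ∧ s) is false, s ∨ r is false, so □¬¬(q ∧ s) ∨ (s ∨ r) is false.
  At e: □¬¬(q ∧ s) requires ¬¬(q ∧ s) at every successor {e, f}.
    ¬¬(q ∧ s) fails at e, so □¬¬(q ∧ s) is false at e.

No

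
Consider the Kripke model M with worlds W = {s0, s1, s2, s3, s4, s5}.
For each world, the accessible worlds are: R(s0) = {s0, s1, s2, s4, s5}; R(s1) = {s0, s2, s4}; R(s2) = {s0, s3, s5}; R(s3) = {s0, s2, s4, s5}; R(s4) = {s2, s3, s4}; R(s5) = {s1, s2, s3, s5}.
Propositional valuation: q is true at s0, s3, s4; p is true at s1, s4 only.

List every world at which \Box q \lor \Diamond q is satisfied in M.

Let φ = \Box q \lor \Diamond q. Evaluate φ at each world:
  s0 (successors {s0, s1, s2, s4, s5}): φ is true.
  s1 (successors {s0, s2, s4}): φ is true.
  s2 (successors {s0, s3, s5}): φ is true.
  s3 (successors {s0, s2, s4, s5}): φ is true.
  s4 (successors {s2, s3, s4}): φ is true.
  s5 (successors {s1, s2, s3, s5}): φ is true.
For instance, at s3:
  At s3: \Box q is false, \Diamond q is true, so \Box q \lor \Diamond q is true.
    At s3: \Box q requires q at every successor {s0, s2, s4, s5}.
      q fails at s2, so \Box q is false at s3.
    At s3: \Diamond q requires q at some successor in {s0, s2, s4, s5}.
      q holds at s0, so \Diamond q is true at s3.
Satisfying worlds: {s0, s1, s2, s3, s4, s5}

s0, s1, s2, s3, s4, s5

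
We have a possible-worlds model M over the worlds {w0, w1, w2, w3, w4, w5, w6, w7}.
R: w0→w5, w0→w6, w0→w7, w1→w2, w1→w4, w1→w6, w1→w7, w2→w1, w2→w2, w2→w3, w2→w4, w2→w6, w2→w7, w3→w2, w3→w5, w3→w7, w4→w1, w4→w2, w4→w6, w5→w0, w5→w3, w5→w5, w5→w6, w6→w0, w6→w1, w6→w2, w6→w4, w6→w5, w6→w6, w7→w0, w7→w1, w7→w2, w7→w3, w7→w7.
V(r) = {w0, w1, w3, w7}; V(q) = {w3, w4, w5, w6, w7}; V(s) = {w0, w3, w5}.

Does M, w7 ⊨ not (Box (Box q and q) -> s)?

At w7: Box (Box q and q) -> s is true, so not (Box (Box q and q) -> s) is false.
  At w7: Box (Box q and q) is false, s is false, so Box (Box q and q) -> s is true.
    At w7: Box (Box q and q) requires Box q and q at every successor {w0, w1, w2, w3, w7}.
      Box q and q fails at w0, so Box (Box q and q) is false at w7.

No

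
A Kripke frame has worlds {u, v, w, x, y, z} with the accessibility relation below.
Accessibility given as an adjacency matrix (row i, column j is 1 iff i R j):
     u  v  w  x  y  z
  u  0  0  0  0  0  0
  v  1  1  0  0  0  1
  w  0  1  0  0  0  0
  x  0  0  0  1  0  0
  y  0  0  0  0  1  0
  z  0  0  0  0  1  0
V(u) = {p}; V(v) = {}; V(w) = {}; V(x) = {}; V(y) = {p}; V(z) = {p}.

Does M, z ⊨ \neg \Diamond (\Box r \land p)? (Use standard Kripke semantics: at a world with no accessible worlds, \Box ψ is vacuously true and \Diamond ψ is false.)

Yes

At z: \Diamond (\Box r \land p) is false, so \neg \Diamond (\Box r \land p) is true.
  At z: \Diamond (\Box r \land p) requires \Box r \land p at some successor in {y}.
    At y: \Box r \land p is false.
  So \Diamond (\Box r \land p) is false at z.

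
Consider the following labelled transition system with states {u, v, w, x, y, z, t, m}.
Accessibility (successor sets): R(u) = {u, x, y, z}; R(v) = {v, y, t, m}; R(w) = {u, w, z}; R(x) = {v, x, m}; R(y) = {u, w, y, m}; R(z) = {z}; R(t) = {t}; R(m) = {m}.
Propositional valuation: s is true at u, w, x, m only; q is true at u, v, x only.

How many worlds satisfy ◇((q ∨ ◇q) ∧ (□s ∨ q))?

Let φ = ◇((q ∨ ◇q) ∧ (□s ∨ q)). Evaluate φ at each world:
  u (successors {u, x, y, z}): φ is true.
  v (successors {v, y, t, m}): φ is true.
  w (successors {u, w, z}): φ is true.
  x (successors {v, x, m}): φ is true.
  y (successors {u, w, y, m}): φ is true.
  z (successors {z}): φ is false.
  t (successors {t}): φ is false.
  m (successors {m}): φ is false.
For instance, at y:
  At y: ◇((q ∨ ◇q) ∧ (□s ∨ q)) requires (q ∨ ◇q) ∧ (□s ∨ q) at some successor in {u, w, y, m}.
    (q ∨ ◇q) ∧ (□s ∨ q) holds at u, so ◇((q ∨ ◇q) ∧ (□s ∨ q)) is true at y.
      At u: q ∨ ◇q is true, □s ∨ q is true, so (q ∨ ◇q) ∧ (□s ∨ q) is true.
Satisfying worlds: {u, v, w, x, y}

5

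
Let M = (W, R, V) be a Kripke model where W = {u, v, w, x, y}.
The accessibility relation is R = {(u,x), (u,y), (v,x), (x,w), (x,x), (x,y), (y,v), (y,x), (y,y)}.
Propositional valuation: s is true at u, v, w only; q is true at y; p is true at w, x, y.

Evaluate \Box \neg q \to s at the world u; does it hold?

Yes

At u: \Box \neg q is false, s is true, so \Box \neg q \to s is true.
  At u: \Box \neg q requires \neg q at every successor {x, y}.
    \neg q fails at y, so \Box \neg q is false at u.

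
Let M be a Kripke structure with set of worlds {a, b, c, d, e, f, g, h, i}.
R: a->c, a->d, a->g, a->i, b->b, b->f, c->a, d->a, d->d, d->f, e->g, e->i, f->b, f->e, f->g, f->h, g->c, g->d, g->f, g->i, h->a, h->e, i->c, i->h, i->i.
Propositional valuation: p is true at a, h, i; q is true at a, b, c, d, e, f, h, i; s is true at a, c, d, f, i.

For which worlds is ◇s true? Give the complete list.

a, b, c, d, e, g, h, i

Let φ = ◇s. Evaluate φ at each world:
  a (successors {c, d, g, i}): φ is true.
  b (successors {b, f}): φ is true.
  c (successors {a}): φ is true.
  d (successors {a, d, f}): φ is true.
  e (successors {g, i}): φ is true.
  f (successors {b, e, g, h}): φ is false.
  g (successors {c, d, f, i}): φ is true.
  h (successors {a, e}): φ is true.
  i (successors {c, h, i}): φ is true.
For instance, at d:
  At d: ◇s requires s at some successor in {a, d, f}.
    s holds at a, so ◇s is true at d.
Satisfying worlds: {a, b, c, d, e, g, h, i}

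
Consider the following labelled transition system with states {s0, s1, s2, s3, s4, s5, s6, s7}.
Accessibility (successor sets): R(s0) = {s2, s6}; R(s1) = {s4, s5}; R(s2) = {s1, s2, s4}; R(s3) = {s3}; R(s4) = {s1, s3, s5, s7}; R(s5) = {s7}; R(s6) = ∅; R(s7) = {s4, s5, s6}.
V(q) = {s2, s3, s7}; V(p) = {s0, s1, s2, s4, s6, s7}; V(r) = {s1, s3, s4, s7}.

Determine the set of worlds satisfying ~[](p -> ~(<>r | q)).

s0, s1, s2, s4, s5, s7

Recall that []ψ holds at a world iff ψ holds at every accessible world, and <>ψ holds iff ψ holds at some accessible world.
Let φ = ~[](p -> ~(<>r | q)). Evaluate φ at each world:
  s0 (successors {s2, s6}): φ is true.
  s1 (successors {s4, s5}): φ is true.
  s2 (successors {s1, s2, s4}): φ is true.
  s3 (successors {s3}): φ is false.
  s4 (successors {s1, s3, s5, s7}): φ is true.
  s5 (successors {s7}): φ is true.
  s6 (successors ∅): φ is false.
  s7 (successors {s4, s5, s6}): φ is true.
For instance, at s2:
  At s2: [](p -> ~(<>r | q)) is false, so ~[](p -> ~(<>r | q)) is true.
    At s2: [](p -> ~(<>r | q)) requires p -> ~(<>r | q) at every successor {s1, s2, s4}.
      p -> ~(<>r | q) fails at s1, so [](p -> ~(<>r | q)) is false at s2.
Satisfying worlds: {s0, s1, s2, s4, s5, s7}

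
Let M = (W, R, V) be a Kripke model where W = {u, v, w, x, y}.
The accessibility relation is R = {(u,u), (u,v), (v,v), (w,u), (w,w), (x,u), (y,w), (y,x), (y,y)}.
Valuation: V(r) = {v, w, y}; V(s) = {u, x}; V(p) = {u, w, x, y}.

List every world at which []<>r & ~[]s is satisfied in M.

u, v, w

Recall that []ψ holds at a world iff ψ holds at every accessible world, and <>ψ holds iff ψ holds at some accessible world.
Let φ = []<>r & ~[]s. Evaluate φ at each world:
  u (successors {u, v}): φ is true.
  v (successors {v}): φ is true.
  w (successors {u, w}): φ is true.
  x (successors {u}): φ is false.
  y (successors {w, x, y}): φ is false.
For instance, at w:
  At w: []<>r is true, ~[]s is true, so []<>r & ~[]s is true.
    At w: []<>r requires <>r at every successor {u, w}.
      At u: <>r is true.
      At w: <>r is true.
    So []<>r is true at w.
    At w: []s is false, so ~[]s is true.
      At w: []s requires s at every successor {u, w}.
        s fails at w, so []s is false at w.
Satisfying worlds: {u, v, w}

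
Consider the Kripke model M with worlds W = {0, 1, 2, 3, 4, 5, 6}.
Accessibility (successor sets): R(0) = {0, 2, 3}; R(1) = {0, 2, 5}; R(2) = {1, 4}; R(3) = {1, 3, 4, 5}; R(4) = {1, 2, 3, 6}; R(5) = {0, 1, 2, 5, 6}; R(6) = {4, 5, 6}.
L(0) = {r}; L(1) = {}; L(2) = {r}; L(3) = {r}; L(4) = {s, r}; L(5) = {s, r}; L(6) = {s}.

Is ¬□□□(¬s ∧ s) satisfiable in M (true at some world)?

Let φ = ¬□□□(¬s ∧ s). Evaluate φ at each world:
  0 (successors {0, 2, 3}): φ is true.
  1 (successors {0, 2, 5}): φ is true.
  2 (successors {1, 4}): φ is true.
  3 (successors {1, 3, 4, 5}): φ is true.
  4 (successors {1, 2, 3, 6}): φ is true.
  5 (successors {0, 1, 2, 5, 6}): φ is true.
  6 (successors {4, 5, 6}): φ is true.
Detail at 0 (witness):
  At 0: □□□(¬s ∧ s) is false, so ¬□□□(¬s ∧ s) is true.
    At 0: □□□(¬s ∧ s) requires □□(¬s ∧ s) at every successor {0, 2, 3}.
      □□(¬s ∧ s) fails at 0, so □□□(¬s ∧ s) is false at 0.

Yes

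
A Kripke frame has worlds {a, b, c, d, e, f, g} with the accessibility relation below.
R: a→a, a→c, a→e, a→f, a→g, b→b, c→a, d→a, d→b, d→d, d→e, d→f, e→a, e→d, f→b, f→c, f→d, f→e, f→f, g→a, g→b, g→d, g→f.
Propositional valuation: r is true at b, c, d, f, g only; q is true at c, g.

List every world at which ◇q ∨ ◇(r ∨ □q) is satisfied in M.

Recall that □ψ holds at a world iff ψ holds at every accessible world, and ◇ψ holds iff ψ holds at some accessible world.
Let φ = ◇q ∨ ◇(r ∨ □q). Evaluate φ at each world:
  a (successors {a, c, e, f, g}): φ is true.
  b (successors {b}): φ is true.
  c (successors {a}): φ is false.
  d (successors {a, b, d, e, f}): φ is true.
  e (successors {a, d}): φ is true.
  f (successors {b, c, d, e, f}): φ is true.
  g (successors {a, b, d, f}): φ is true.
For instance, at c:
  At c: ◇q is false, ◇(r ∨ □q) is false, so ◇q ∨ ◇(r ∨ □q) is false.
    At c: ◇q requires q at some successor in {a}.
      At a: q is false.
    So ◇q is false at c.
    At c: ◇(r ∨ □q) requires r ∨ □q at some successor in {a}.
      At a: r ∨ □q is false.
    So ◇(r ∨ □q) is false at c.
Satisfying worlds: {a, b, d, e, f, g}

a, b, d, e, f, g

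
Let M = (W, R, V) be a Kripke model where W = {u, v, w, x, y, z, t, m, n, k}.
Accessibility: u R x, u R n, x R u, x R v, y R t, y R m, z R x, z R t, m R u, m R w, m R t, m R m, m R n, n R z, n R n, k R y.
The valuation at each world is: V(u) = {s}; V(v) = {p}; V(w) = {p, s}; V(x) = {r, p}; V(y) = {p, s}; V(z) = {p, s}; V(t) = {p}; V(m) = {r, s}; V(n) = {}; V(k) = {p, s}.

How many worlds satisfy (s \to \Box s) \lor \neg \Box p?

Let φ = (s \to \Box s) \lor \neg \Box p. Evaluate φ at each world:
  u (successors {x, n}): φ is true.
  v (successors ∅): φ is true.
  w (successors ∅): φ is true.
  x (successors {u, v}): φ is true.
  y (successors {t, m}): φ is true.
  z (successors {x, t}): φ is false.
  t (successors ∅): φ is true.
  m (successors {u, w, t, m, n}): φ is true.
  n (successors {z, n}): φ is true.
  k (successors {y}): φ is true.
For instance, at k:
  At k: s \to \Box s is true, \neg \Box p is false, so (s \to \Box s) \lor \neg \Box p is true.
    At k: s is true, \Box s is true, so s \to \Box s is true.
      At k: \Box s requires s at every successor {y}.
        At y: s is true.
      So \Box s is true at k.
    At k: \Box p is true, so \neg \Box p is false.
      At k: \Box p requires p at every successor {y}.
        At y: p is true.
      So \Box p is true at k.
Satisfying worlds: {u, v, w, x, y, t, m, n, k}

9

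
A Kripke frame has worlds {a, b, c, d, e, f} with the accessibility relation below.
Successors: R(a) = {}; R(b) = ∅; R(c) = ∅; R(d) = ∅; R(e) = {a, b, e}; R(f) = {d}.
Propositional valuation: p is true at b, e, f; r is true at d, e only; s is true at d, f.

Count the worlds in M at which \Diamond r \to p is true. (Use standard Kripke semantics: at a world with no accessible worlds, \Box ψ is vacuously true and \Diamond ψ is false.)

6

Recall that \Diamond ψ holds at a world iff ψ holds at some accessible world.
Let φ = \Diamond r \to p. Evaluate φ at each world:
  a (successors ∅): φ is true.
  b (successors ∅): φ is true.
  c (successors ∅): φ is true.
  d (successors ∅): φ is true.
  e (successors {a, b, e}): φ is true.
  f (successors {d}): φ is true.
For instance, at e:
  At e: \Diamond r is true, p is true, so \Diamond r \to p is true.
    At e: \Diamond r requires r at some successor in {a, b, e}.
      r holds at e, so \Diamond r is true at e.
Satisfying worlds: {a, b, c, d, e, f}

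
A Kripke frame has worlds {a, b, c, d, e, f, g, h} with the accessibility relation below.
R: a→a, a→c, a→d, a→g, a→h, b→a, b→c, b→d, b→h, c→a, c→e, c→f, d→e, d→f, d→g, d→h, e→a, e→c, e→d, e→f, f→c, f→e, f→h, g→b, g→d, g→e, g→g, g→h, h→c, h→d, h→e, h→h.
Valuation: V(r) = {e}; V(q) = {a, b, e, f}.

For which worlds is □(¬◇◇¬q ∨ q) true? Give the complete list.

Let φ = □(¬◇◇¬q ∨ q). Evaluate φ at each world:
  a (successors {a, c, d, g, h}): φ is false.
  b (successors {a, c, d, h}): φ is false.
  c (successors {a, e, f}): φ is true.
  d (successors {e, f, g, h}): φ is false.
  e (successors {a, c, d, f}): φ is false.
  f (successors {c, e, h}): φ is false.
  g (successors {b, d, e, g, h}): φ is false.
  h (successors {c, d, e, h}): φ is false.
For instance, at d:
  At d: □(¬◇◇¬q ∨ q) requires ¬◇◇¬q ∨ q at every successor {e, f, g, h}.
    ¬◇◇¬q ∨ q fails at g, so □(¬◇◇¬q ∨ q) is false at d.
      At g: ¬◇◇¬q is false, q is false, so ¬◇◇¬q ∨ q is false.
Satisfying worlds: {c}

c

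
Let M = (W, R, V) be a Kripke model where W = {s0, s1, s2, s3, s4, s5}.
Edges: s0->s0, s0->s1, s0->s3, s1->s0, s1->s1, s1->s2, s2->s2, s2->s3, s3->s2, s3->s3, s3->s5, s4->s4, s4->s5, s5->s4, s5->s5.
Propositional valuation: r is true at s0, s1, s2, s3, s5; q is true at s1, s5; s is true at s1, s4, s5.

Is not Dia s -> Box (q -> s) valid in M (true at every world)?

Yes

Recall that Box ψ holds at a world iff ψ holds at every accessible world, and Dia ψ holds iff ψ holds at some accessible world.
Let φ = not Dia s -> Box (q -> s). Evaluate φ at each world:
  s0 (successors {s0, s1, s3}): φ is true.
  s1 (successors {s0, s1, s2}): φ is true.
  s2 (successors {s2, s3}): φ is true.
  s3 (successors {s2, s3, s5}): φ is true.
  s4 (successors {s4, s5}): φ is true.
  s5 (successors {s4, s5}): φ is true.
For instance, at s5:
  At s5: not Dia s is false, Box (q -> s) is true, so not Dia s -> Box (q -> s) is true.
    At s5: Dia s is true, so not Dia s is false.
      At s5: Dia s requires s at some successor in {s4, s5}.
        s holds at s4, so Dia s is true at s5.
    At s5: Box (q -> s) requires q -> s at every successor {s4, s5}.
      At s4: q -> s is true.
      At s5: q -> s is true.
    So Box (q -> s) is true at s5.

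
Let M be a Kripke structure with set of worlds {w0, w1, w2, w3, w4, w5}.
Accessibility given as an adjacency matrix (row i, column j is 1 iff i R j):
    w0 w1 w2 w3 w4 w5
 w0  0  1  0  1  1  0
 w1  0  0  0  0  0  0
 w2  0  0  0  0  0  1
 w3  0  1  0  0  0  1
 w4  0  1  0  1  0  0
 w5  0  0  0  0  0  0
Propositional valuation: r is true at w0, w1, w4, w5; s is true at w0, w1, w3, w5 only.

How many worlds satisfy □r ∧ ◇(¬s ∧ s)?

Let φ = □r ∧ ◇(¬s ∧ s). Evaluate φ at each world:
  w0 (successors {w1, w3, w4}): φ is false.
  w1 (successors ∅): φ is false.
  w2 (successors {w5}): φ is false.
  w3 (successors {w1, w5}): φ is false.
  w4 (successors {w1, w3}): φ is false.
  w5 (successors ∅): φ is false.
For instance, at w4:
  At w4: □r is false, ◇(¬s ∧ s) is false, so □r ∧ ◇(¬s ∧ s) is false.
    At w4: □r requires r at every successor {w1, w3}.
      r fails at w3, so □r is false at w4.
    At w4: ◇(¬s ∧ s) requires ¬s ∧ s at some successor in {w1, w3}.
      At w1: ¬s ∧ s is false.
      At w3: ¬s ∧ s is false.
    So ◇(¬s ∧ s) is false at w4.
Satisfying worlds: none.

0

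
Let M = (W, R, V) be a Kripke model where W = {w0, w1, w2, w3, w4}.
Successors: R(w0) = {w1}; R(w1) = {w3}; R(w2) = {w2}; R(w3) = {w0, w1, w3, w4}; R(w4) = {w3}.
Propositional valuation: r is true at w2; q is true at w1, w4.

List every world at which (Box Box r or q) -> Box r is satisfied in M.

Let φ = (Box Box r or q) -> Box r. Evaluate φ at each world:
  w0 (successors {w1}): φ is true.
  w1 (successors {w3}): φ is false.
  w2 (successors {w2}): φ is true.
  w3 (successors {w0, w1, w3, w4}): φ is true.
  w4 (successors {w3}): φ is false.
For instance, at w3:
  At w3: Box Box r or q is false, Box r is false, so (Box Box r or q) -> Box r is true.
    At w3: Box Box r is false, q is false, so Box Box r or q is false.
      At w3: Box Box r requires Box r at every successor {w0, w1, w3, w4}.
        Box r fails at w0, so Box Box r is false at w3.
    At w3: Box r requires r at every successor {w0, w1, w3, w4}.
      r fails at w0, so Box r is false at w3.
Satisfying worlds: {w0, w2, w3}

w0, w2, w3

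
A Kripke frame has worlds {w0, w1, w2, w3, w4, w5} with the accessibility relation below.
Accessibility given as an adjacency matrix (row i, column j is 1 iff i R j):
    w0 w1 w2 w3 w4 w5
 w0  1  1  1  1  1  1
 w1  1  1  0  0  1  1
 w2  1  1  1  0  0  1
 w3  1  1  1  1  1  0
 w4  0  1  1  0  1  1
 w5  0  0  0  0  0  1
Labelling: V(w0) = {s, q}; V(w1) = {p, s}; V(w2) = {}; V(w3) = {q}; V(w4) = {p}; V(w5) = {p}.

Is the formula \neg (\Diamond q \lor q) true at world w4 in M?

Yes

Recall that \Diamond ψ holds at a world iff ψ holds at some accessible world.
At w4: \Diamond q \lor q is false, so \neg (\Diamond q \lor q) is true.
  At w4: \Diamond q is false, q is false, so \Diamond q \lor q is false.
    At w4: \Diamond q requires q at some successor in {w1, w2, w4, w5}.
      At w1: q is false.
      At w2: q is false.
      At w4: q is false.
      At w5: q is false.
    So \Diamond q is false at w4.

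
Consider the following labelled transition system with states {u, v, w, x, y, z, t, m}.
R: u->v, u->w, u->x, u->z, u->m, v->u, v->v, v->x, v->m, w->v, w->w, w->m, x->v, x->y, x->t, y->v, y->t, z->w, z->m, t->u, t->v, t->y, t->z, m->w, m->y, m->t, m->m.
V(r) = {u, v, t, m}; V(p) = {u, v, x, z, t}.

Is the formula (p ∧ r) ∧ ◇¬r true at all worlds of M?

Let φ = (p ∧ r) ∧ ◇¬r. Evaluate φ at each world:
  u (successors {v, w, x, z, m}): φ is true.
  v (successors {u, v, x, m}): φ is true.
  w (successors {v, w, m}): φ is false.
  x (successors {v, y, t}): φ is false.
  y (successors {v, t}): φ is false.
  z (successors {w, m}): φ is false.
  t (successors {u, v, y, z}): φ is true.
  m (successors {w, y, t, m}): φ is false.
Detail at w (counterexample):
  At w: p ∧ r is false, ◇¬r is true, so (p ∧ r) ∧ ◇¬r is false.
    At w: ◇¬r requires ¬r at some successor in {v, w, m}.
      ¬r holds at w, so ◇¬r is true at w.

No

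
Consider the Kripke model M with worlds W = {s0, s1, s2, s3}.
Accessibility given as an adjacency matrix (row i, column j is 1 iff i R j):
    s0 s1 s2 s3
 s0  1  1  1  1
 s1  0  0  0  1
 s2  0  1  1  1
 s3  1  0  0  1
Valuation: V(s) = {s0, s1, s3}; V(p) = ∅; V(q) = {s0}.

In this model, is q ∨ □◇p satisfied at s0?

Yes

Recall that □ψ holds at a world iff ψ holds at every accessible world, and ◇ψ holds iff ψ holds at some accessible world.
At s0: q is true, □◇p is false, so q ∨ □◇p is true.
  At s0: □◇p requires ◇p at every successor {s0, s1, s2, s3}.
    ◇p fails at s0, so □◇p is false at s0.
      At s0: ◇p requires p at some successor in {s0, s1, s2, s3}.
        At s0: p is false.
        At s1: p is false.
        At s2: p is false.
        At s3: p is false.
      So ◇p is false at s0.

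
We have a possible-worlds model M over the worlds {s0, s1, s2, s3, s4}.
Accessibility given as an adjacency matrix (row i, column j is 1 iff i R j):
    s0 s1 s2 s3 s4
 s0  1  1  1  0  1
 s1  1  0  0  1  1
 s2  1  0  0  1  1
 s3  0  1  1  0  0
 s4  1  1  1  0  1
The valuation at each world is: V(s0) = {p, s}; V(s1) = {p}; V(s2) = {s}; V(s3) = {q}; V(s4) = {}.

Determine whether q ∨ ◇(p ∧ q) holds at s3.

Recall that ◇ψ holds at a world iff ψ holds at some accessible world.
At s3: q is true, ◇(p ∧ q) is false, so q ∨ ◇(p ∧ q) is true.
  At s3: ◇(p ∧ q) requires p ∧ q at some successor in {s1, s2}.
    At s1: p ∧ q is false.
    At s2: p ∧ q is false.
  So ◇(p ∧ q) is false at s3.

Yes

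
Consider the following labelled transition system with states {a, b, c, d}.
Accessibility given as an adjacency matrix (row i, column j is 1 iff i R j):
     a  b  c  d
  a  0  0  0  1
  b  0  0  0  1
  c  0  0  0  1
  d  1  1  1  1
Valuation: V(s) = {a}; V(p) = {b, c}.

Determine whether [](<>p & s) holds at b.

No

At b: [](<>p & s) requires <>p & s at every successor {d}.
  <>p & s fails at d, so [](<>p & s) is false at b.
    At d: <>p is true, s is false, so <>p & s is false.
      At d: <>p requires p at some successor in {a, b, c, d}.
        p holds at b, so <>p is true at d.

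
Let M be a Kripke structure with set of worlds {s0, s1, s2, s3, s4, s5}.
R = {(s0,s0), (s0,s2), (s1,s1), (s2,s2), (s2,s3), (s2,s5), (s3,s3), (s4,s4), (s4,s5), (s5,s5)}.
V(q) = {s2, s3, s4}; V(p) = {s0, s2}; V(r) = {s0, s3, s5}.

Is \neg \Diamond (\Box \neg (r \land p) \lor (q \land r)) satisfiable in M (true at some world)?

No

Recall that \Box ψ holds at a world iff ψ holds at every accessible world, and \Diamond ψ holds iff ψ holds at some accessible world.
Let φ = \neg \Diamond (\Box \neg (r \land p) \lor (q \land r)). Evaluate φ at each world:
  s0 (successors {s0, s2}): φ is false.
  s1 (successors {s1}): φ is false.
  s2 (successors {s2, s3, s5}): φ is false.
  s3 (successors {s3}): φ is false.
  s4 (successors {s4, s5}): φ is false.
  s5 (successors {s5}): φ is false.
For instance, at s1:
  At s1: \Diamond (\Box \neg (r \land p) \lor (q \land r)) is true, so \neg \Diamond (\Box \neg (r \land p) \lor (q \land r)) is false.
    At s1: \Diamond (\Box \neg (r \land p) \lor (q \land r)) requires \Box \neg (r \land p) \lor (q \land r) at some successor in {s1}.
      \Box \neg (r \land p) \lor (q \land r) holds at s1, so \Diamond (\Box \neg (r \land p) \lor (q \land r)) is true at s1.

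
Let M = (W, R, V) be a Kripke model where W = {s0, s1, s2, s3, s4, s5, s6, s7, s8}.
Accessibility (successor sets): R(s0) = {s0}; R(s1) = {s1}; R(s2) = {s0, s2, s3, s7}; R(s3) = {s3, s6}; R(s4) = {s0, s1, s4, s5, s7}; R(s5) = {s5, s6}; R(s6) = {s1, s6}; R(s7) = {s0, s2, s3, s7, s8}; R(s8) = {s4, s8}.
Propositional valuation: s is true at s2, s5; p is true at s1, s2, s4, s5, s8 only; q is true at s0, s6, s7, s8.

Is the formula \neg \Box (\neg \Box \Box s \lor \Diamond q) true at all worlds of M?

Let φ = \neg \Box (\neg \Box \Box s \lor \Diamond q). Evaluate φ at each world:
  s0 (successors {s0}): φ is false.
  s1 (successors {s1}): φ is false.
  s2 (successors {s0, s2, s3, s7}): φ is false.
  s3 (successors {s3, s6}): φ is false.
  s4 (successors {s0, s1, s4, s5, s7}): φ is false.
  s5 (successors {s5, s6}): φ is false.
  s6 (successors {s1, s6}): φ is false.
  s7 (successors {s0, s2, s3, s7, s8}): φ is false.
  s8 (successors {s4, s8}): φ is false.
Detail at s0 (counterexample):
  At s0: \Box (\neg \Box \Box s \lor \Diamond q) is true, so \neg \Box (\neg \Box \Box s \lor \Diamond q) is false.
    At s0: \Box (\neg \Box \Box s \lor \Diamond q) requires \neg \Box \Box s \lor \Diamond q at every successor {s0}.
      At s0: \neg \Box \Box s \lor \Diamond q is true.
    So \Box (\neg \Box \Box s \lor \Diamond q) is true at s0.

No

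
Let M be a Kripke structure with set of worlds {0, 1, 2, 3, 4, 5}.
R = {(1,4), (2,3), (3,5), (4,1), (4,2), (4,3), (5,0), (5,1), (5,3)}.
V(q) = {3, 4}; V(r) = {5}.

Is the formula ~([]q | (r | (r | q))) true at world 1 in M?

At 1: []q | (r | (r | q)) is true, so ~([]q | (r | (r | q))) is false.
  At 1: []q is true, r | (r | q) is false, so []q | (r | (r | q)) is true.
    At 1: []q requires q at every successor {4}.
      At 4: q is true.
    So []q is true at 1.

No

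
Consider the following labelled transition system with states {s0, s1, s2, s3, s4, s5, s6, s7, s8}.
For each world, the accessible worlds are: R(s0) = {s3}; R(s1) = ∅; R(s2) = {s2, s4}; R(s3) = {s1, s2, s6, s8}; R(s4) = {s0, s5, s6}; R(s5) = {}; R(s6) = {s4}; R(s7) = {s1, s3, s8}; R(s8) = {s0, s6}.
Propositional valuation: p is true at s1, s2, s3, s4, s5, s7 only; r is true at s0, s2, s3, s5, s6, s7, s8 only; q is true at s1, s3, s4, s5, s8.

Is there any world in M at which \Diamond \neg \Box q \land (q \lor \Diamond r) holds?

Let φ = \Diamond \neg \Box q \land (q \lor \Diamond r). Evaluate φ at each world:
  s0 (successors {s3}): φ is true.
  s1 (successors ∅): φ is false.
  s2 (successors {s2, s4}): φ is true.
  s3 (successors {s1, s2, s6, s8}): φ is true.
  s4 (successors {s0, s5, s6}): φ is false.
  s5 (successors ∅): φ is false.
  s6 (successors {s4}): φ is false.
  s7 (successors {s1, s3, s8}): φ is true.
  s8 (successors {s0, s6}): φ is false.
Detail at s0 (witness):
  At s0: \Diamond \neg \Box q is true, q \lor \Diamond r is true, so \Diamond \neg \Box q \land (q \lor \Diamond r) is true.
    At s0: \Diamond \neg \Box q requires \neg \Box q at some successor in {s3}.
      \neg \Box q holds at s3, so \Diamond \neg \Box q is true at s0.
    At s0: q is false, \Diamond r is true, so q \lor \Diamond r is true.
      At s0: \Diamond r requires r at some successor in {s3}.
        r holds at s3, so \Diamond r is true at s0.

Yes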